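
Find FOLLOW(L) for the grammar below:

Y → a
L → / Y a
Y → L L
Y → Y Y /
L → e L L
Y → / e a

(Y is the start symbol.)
In Y → L L: L is followed by L, add FIRST(L) \ {ε} = { '/', 'e' }
In Y → L L: L is at the end, add FOLLOW(Y)
In L → e L L: L is followed by L, add FIRST(L) \ {ε} = { '/', 'e' }
In L → e L L: L is at the end; this adds FOLLOW(L) to itself — nothing new

The FOLLOW sets referred to above (computed the same way, to a fixed point):
  FOLLOW(Y) = { $, '/', 'a', 'e' }

Taking the union: FOLLOW(L) = { $, '/', 'a', 'e' }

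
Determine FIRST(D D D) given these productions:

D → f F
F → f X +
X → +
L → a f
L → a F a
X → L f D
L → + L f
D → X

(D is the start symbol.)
{ '+', 'a', 'f' }

FIRST sets of the non-terminals involved (from the grammar, by fixed-point iteration):
  FIRST(D) = { '+', 'a', 'f' }

To compute FIRST(D D D), process the symbols left to right:
Symbol D is a non-terminal. Add FIRST(D) \ {ε} = { '+', 'a', 'f' }
D is not nullable (ε ∉ FIRST(D)), so stop here.
FIRST(D D D) = { '+', 'a', 'f' }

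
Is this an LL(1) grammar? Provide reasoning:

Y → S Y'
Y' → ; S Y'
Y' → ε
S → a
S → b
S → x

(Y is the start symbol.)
Relevant sets:
  FOLLOW(Y') = { $ }

For Y':
  PREDICT(Y' → ';' S Y') = { ';' }
  PREDICT(Y' → ε) = { $ }
For S:
  PREDICT(S → a) = { 'a' }
  PREDICT(S → b) = { 'b' }
  PREDICT(S → x) = { 'x' }
Y has a single production, so nothing to check there.

All predict sets are disjoint. The grammar IS LL(1).

Answer: Yes, the grammar is LL(1).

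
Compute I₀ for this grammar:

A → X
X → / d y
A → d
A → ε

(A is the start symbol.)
{ [A → . X], [A → . d], [A → .], [A' → . A], [X → . / d y] }

First, augment the grammar with A' → A
I₀ = CLOSURE({ [A' → . A] }):
  [A' → . A] has the dot before A: add [A → . X], [A → . d], [A → .]
  [A → . X] has the dot before X: add [X → . / d y]
No further items can be added.

I₀ = { [A → . X], [A → . d], [A → .], [A' → . A], [X → . / d y] }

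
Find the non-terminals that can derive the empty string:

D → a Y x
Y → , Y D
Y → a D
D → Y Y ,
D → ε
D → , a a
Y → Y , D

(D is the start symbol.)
ε-productions: D → ε
So D is immediately nullable.
No further non-terminal can be added: every production for the remaining non-terminals contains a terminal or a non-nullable non-terminal.
Nullable = { 'D' }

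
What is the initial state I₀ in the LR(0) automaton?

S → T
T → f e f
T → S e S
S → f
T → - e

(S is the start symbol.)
First, augment the grammar with S' → S
I₀ = CLOSURE({ [S' → . S] }):
  [S' → . S] has the dot before S: add [S → . T], [S → . f]
  [S → . T] has the dot before T: add [T → . f e f], [T → . S e S], [T → . - e]
No further items can be added.

I₀ = { [S → . T], [S → . f], [S' → . S], [T → . - e], [T → . S e S], [T → . f e f] }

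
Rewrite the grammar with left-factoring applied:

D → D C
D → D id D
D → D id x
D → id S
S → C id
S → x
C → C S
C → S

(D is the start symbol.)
D → D D'
D' → C
D' → id D''
D'' → D
D'' → x
D → id S
S → C id
S → x
C → C S
C → S

Left-factoring transforms A → αβ₁ | αβ₂ into A → αA' and A' → β₁ | β₂
(α is the longest common prefix among the alternatives). Repeat until
no nonterminal has two alternatives with a common prefix.

Round 1: D has alternatives sharing prefix 'D'. Introduce D': D → D D'
  Add: D' → C
  Add: D' → id D
  Add: D' → id x

Round 2: D' has alternatives sharing prefix 'id'. Introduce D'': D' → id D''
  Add: D'' → D
  Add: D'' → x

No remaining common prefixes — done.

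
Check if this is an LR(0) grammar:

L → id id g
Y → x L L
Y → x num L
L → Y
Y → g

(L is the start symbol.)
A grammar is LR(0) if no state in the canonical LR(0) collection has:
  - both a shift item (dot before a terminal) and a complete item (shift-reduce conflict), or
  - two or more complete items (reduce-reduce conflict; the accept item [L' → L .] counts as a complete item here).

Augment with L' → L and build the canonical LR(0) collection (I0 = CLOSURE({[L' → . L]}), then GOTO on every symbol after a dot until no new states appear). It has 12 states:
  I0: { [L → . Y], [L → . id id g], [L' → . L], [Y → . g], [Y → . x L L], [Y → . x num L] }  — shift
  I1: { [L' → L .] }  — accept
  I2: { [L → Y .] }  — reduce
  I3: { [Y → g .] }  — reduce
  I4: { [L → id . id g] }  — shift
  I5: { [L → . Y], [L → . id id g], [Y → . g], [Y → . x L L], [Y → . x num L], [Y → x . L L], [Y → x . num L] }  — shift
  I6: { [L → . Y], [L → . id id g], [Y → . g], [Y → . x L L], [Y → . x num L], [Y → x L . L] }  — shift
  I7: { [L → . Y], [L → . id id g], [Y → . g], [Y → . x L L], [Y → . x num L], [Y → x num . L] }  — shift
  I8: { [Y → x num L .] }  — reduce
  I9: { [Y → x L L .] }  — reduce
  I10: { [L → id id . g] }  — shift
  I11: { [L → id id g .] }  — reduce

Every state is either a pure shift/goto state or contains exactly one complete item and nothing to shift — no conflicts. The grammar is LR(0).

Answer: Yes, the grammar is LR(0)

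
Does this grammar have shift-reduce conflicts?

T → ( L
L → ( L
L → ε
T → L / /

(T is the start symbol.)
Yes — I0: [L → .] vs [L → . ( L]; I1: [L → .] vs [L → . ( L]; I6: [L → .] vs [L → . ( L]

A shift-reduce conflict occurs when an LR(0) state has both:
  - a complete (reduce) item [A → α .] (dot at the end), and
  - a shift item [B → β . c γ] (dot before a terminal).

Augment with T' → T and build the canonical LR(0) collection (I0 = CLOSURE({[T' → . T]}), then GOTO on every symbol after a dot until no new states appear). It has 9 states:
  I0: { [L → . ( L], [L → .], [T → . ( L], [T → . L / /], [T' → . T] }  — shift, reduce
  I1: { [L → ( . L], [L → . ( L], [L → .], [T → ( . L] }  — shift, reduce
  I2: { [T → L . / /] }  — shift
  I3: { [T' → T .] }  — accept
  I4: { [T → L / . /] }  — shift
  I5: { [T → L / / .] }  — reduce
  I6: { [L → ( . L], [L → . ( L], [L → .] }  — shift, reduce
  I7: { [L → ( L .], [T → ( L .] }  — 2 reduces
  I8: { [L → ( L .] }  — reduce

I0 contains reduce item [L → .] and shift items [L → . ( L], [T → . ( L] — shift-reduce conflict.
I1 contains reduce item [L → .] and shift item [L → . ( L] — shift-reduce conflict.
I6 contains reduce item [L → .] and shift item [L → . ( L] — shift-reduce conflict.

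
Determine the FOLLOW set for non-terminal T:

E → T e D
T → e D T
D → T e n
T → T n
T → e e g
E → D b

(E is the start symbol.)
{ 'e', 'n' }

To compute FOLLOW(T), find every occurrence of T on a right-hand side N → α T β: add FIRST(β) \ {ε}, and if β is empty or nullable also add FOLLOW(N). Iterate to a fixed point.

In E → T e D: T is followed by e D, add FIRST(e D) \ {ε} = { 'e' }
In T → e D T: T is at the end; this adds FOLLOW(T) to itself — nothing new
In D → T e n: T is followed by e n, add FIRST(e n) \ {ε} = { 'e' }
In T → T n: T is followed by n, add FIRST(n) \ {ε} = { 'n' }

Taking the union: FOLLOW(T) = { 'e', 'n' }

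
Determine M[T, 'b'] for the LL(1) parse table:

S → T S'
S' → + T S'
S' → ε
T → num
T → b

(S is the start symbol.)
To find M[T, 'b'], we find productions for T where 'b' is in the predict set (PREDICT(N → α) = (FIRST(α) \ {ε}) ∪ (FOLLOW(N) if α ⇒* ε)).

T → num: PREDICT = { 'num' }
T → b: PREDICT = { 'b' }
  'b' is in predict set, so this production goes in M[T, 'b']

M[T, 'b'] = T → b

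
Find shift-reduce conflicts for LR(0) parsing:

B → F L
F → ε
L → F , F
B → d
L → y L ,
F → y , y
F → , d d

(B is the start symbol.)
A shift-reduce conflict occurs when an LR(0) state has both:
  - a complete (reduce) item [A → α .] (dot at the end), and
  - a shift item [B → β . c γ] (dot before a terminal).

Augment with B' → B and build the canonical LR(0) collection (I0 = CLOSURE({[B' → . B]}), then GOTO on every symbol after a dot until no new states appear). It has 18 states:
  I0: { [B → . F L], [B → . d], [B' → . B], [F → . , d d], [F → . y , y], [F → .] }  — shift, reduce
  I1: { [F → , . d d] }  — shift
  I2: { [B' → B .] }  — accept
  I3: { [B → F . L], [F → . , d d], [F → . y , y], [F → .], [L → . F , F], [L → . y L ,] }  — shift, reduce
  I4: { [B → d .] }  — reduce
  I5: { [F → y . , y] }  — shift
  I6: { [F → y , . y] }  — shift
  I7: { [F → y , y .] }  — reduce
  I8: { [L → F . , F] }  — shift
  I9: { [B → F L .] }  — reduce
  I10: { [F → . , d d], [F → . y , y], [F → .], [F → y . , y], [L → . F , F], [L → . y L ,], [L → y . L ,] }  — shift, reduce
  I11: { [F → , . d d], [F → y , . y] }  — shift
  I12: { [L → y L . ,] }  — shift
  I13: { [L → y L , .] }  — reduce
  I14: { [F → , d . d] }  — shift
  I15: { [F → , d d .] }  — reduce
  I16: { [F → . , d d], [F → . y , y], [F → .], [L → F , . F] }  — shift, reduce
  I17: { [L → F , F .] }  — reduce

I0 contains reduce item [F → .] and shift items [B → . d], [F → . , d d], [F → . y , y] — shift-reduce conflict.
I3 contains reduce item [F → .] and shift items [F → . , d d], [F → . y , y], [L → . y L ,] — shift-reduce conflict.
I10 contains reduce item [F → .] and shift items [F → . , d d], [F → . y , y], [F → y . , y], [L → . y L ,] — shift-reduce conflict.
I16 contains reduce item [F → .] and shift items [F → . , d d], [F → . y , y] — shift-reduce conflict.

Answer: Yes — I0: [F → .] vs [B → . d]; I3: [F → .] vs [F → . , d d]; I10: [F → .] vs [F → . , d d]; I16: [F → .] vs [F → . , d d]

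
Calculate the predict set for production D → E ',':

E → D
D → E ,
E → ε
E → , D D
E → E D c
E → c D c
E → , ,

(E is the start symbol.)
PREDICT(D → E ',') = (FIRST(RHS) \ {ε}) ∪ (FOLLOW(D) if ε ∈ FIRST(RHS), i.e. RHS ⇒* ε)
FIRST(E) = { ',', 'c', ε }
FIRST(E ',') = { ',', 'c' }
ε ∉ FIRST(E ','), so FOLLOW(D) is not added.
PREDICT(D → E ',') = { ',', 'c' }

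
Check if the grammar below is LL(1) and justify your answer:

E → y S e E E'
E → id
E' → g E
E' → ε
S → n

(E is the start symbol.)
No. Predict set conflict for E': { 'g' }

A grammar is LL(1) if for each non-terminal N with multiple productions, the predict sets of those productions are pairwise disjoint, where PREDICT(N → α) = (FIRST(α) \ {ε}) ∪ (FOLLOW(N) if α ⇒* ε).

Relevant sets:
  FOLLOW(E') = { $, 'g' }

For E:
  PREDICT(E → y S e E E') = { 'y' }
  PREDICT(E → id) = { 'id' }
For E':
  PREDICT(E' → g E) = { 'g' }
  PREDICT(E' → ε) = { $, 'g' }
S has a single production, so nothing to check there.

Conflict found: Predict set conflict for E': { 'g' }
The grammar is NOT LL(1).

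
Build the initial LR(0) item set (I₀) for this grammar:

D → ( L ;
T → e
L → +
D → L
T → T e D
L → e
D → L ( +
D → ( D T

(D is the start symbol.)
First, augment the grammar with D' → D
I₀ = CLOSURE({ [D' → . D] }):
  [D' → . D] has the dot before D: add [D → . ( L ;], [D → . L], [D → . L ( +], [D → . ( D T]
  [D → . L] has the dot before L: add [L → . +], [L → . e]
No further items can be added.

I₀ = { [D → . ( D T], [D → . ( L ;], [D → . L ( +], [D → . L], [D' → . D], [L → . +], [L → . e] }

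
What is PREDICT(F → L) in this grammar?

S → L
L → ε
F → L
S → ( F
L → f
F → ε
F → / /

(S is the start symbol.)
PREDICT(F → L) = (FIRST(RHS) \ {ε}) ∪ (FOLLOW(F) if ε ∈ FIRST(RHS), i.e. RHS ⇒* ε)
FIRST(L) = { 'f', ε }
FIRST(L) = { 'f', ε }
ε ∈ FIRST(L) (the right-hand side is nullable), so add FOLLOW(F) = { $ }
PREDICT(F → L) = { $, 'f' }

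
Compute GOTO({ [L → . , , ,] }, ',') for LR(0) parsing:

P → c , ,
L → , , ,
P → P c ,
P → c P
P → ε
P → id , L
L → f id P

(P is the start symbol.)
{ [L → , . , ,] }

GOTO(I, ',') = CLOSURE({ [A → αX.β] : [A → α.Xβ] ∈ I, X = ',' })

Items with dot before ',', with the dot advanced:
  [L → . , , ,] → [L → , . , ,]
Closure adds nothing (no advanced item has the dot before a non-terminal).

GOTO = { [L → , . , ,] }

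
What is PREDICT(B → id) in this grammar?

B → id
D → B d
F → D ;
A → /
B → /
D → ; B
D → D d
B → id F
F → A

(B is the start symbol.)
PREDICT(B → id) = (FIRST(RHS) \ {ε}) ∪ (FOLLOW(B) if ε ∈ FIRST(RHS), i.e. RHS ⇒* ε)
FIRST(id) = { 'id' }
ε ∉ FIRST(id), so FOLLOW(B) is not added.
PREDICT(B → id) = { 'id' }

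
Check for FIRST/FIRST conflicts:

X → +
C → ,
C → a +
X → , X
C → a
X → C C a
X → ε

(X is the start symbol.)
FIRST sets of the non-terminals at (or reachable through a nullable prefix from) the front of some alternative:
  FIRST(C) = { ',', 'a' }

Productions for X:
  X → +: FIRST = { '+' }
  X → , X: FIRST = { ',' }
  X → C C a: FIRST = { ',', 'a' }
  X → ε: FIRST = { ε }
Productions for C:
  C → ,: FIRST = { ',' }
  C → a +: FIRST = { 'a' }
  C → a: FIRST = { 'a' }

Conflict for X: X → , X and X → C C a
  Overlap: { ',' }
Conflict for C: C → a + and C → a
  Overlap: { 'a' }

Answer: Yes. X → ',' X / X → C C a on { ',' }; C → a '+' / C → a on { 'a' }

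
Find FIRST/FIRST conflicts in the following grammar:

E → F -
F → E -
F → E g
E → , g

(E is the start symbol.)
Yes. E → F '-' / E → ',' g on { ',' }; F → E '-' / F → E g on { ',' }

FIRST sets of the non-terminals at (or reachable through a nullable prefix from) the front of some alternative:
  FIRST(F) = { ',' }
  FIRST(E) = { ',' }

Productions for E:
  E → F -: FIRST = { ',' }
  E → , g: FIRST = { ',' }
Productions for F:
  F → E -: FIRST = { ',' }
  F → E g: FIRST = { ',' }

Conflict for E: E → F - and E → , g
  Overlap: { ',' }
Conflict for F: F → E - and F → E g
  Overlap: { ',' }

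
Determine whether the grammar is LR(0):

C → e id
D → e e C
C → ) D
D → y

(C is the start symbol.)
Yes, the grammar is LR(0)

Augment with C' → C and build the canonical LR(0) collection (I0 = CLOSURE({[C' → . C]}), then GOTO on every symbol after a dot until no new states appear). It has 10 states:
  I0: { [C → . ) D], [C → . e id], [C' → . C] }  — shift
  I1: { [C → ) . D], [D → . e e C], [D → . y] }  — shift
  I2: { [C' → C .] }  — accept
  I3: { [C → e . id] }  — shift
  I4: { [C → e id .] }  — reduce
  I5: { [C → ) D .] }  — reduce
  I6: { [D → e . e C] }  — shift
  I7: { [D → y .] }  — reduce
  I8: { [C → . ) D], [C → . e id], [D → e e . C] }  — shift
  I9: { [D → e e C .] }  — reduce

Every state is either a pure shift/goto state or contains exactly one complete item and nothing to shift — no conflicts. The grammar is LR(0).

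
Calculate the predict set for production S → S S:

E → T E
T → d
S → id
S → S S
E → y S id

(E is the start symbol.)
{ 'id' }

PREDICT(S → S S) = (FIRST(RHS) \ {ε}) ∪ (FOLLOW(S) if ε ∈ FIRST(RHS), i.e. RHS ⇒* ε)
FIRST(S) = { 'id' }
FIRST(S S) = { 'id' }
ε ∉ FIRST(S S), so FOLLOW(S) is not added.
PREDICT(S → S S) = { 'id' }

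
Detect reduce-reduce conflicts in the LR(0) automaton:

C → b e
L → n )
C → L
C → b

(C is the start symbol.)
No reduce-reduce conflicts

Augment with C' → C and build the canonical LR(0) collection (I0 = CLOSURE({[C' → . C]}), then GOTO on every symbol after a dot until no new states appear). It has 7 states:
  I0: { [C → . L], [C → . b e], [C → . b], [C' → . C], [L → . n )] }  — shift
  I1: { [C' → C .] }  — accept
  I2: { [C → L .] }  — reduce
  I3: { [C → b . e], [C → b .] }  — shift, reduce
  I4: { [L → n . )] }  — shift
  I5: { [L → n ) .] }  — reduce
  I6: { [C → b e .] }  — reduce

No state contains more than one complete item.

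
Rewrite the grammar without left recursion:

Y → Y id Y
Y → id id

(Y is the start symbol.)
Y → id id Y'
Y' → id Y Y'
Y' → ε

Y is directly left-recursive. The standard transformation for
  A → A α₁ | ... | A α_m | β₁ | ... | β_n
is
  A  → β₁ A' | ... | β_n A'
  A' → α₁ A' | ... | α_m A' | ε

Y → id id becomes Y → id id Y'
Y → Y id Y becomes Y' → id Y Y'
Add Y' → ε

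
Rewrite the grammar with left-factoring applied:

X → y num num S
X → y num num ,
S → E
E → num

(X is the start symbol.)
Left-factoring transforms A → αβ₁ | αβ₂ into A → αA' and A' → β₁ | β₂
(α is the longest common prefix among the alternatives). Repeat until
no nonterminal has two alternatives with a common prefix.

Round 1: X has alternatives sharing prefix 'y num num'. Introduce X': X → y num num X'
  Add: X' → S
  Add: X' → ,

No remaining common prefixes — done.

Resulting grammar:
X → y num num X'
X' → S
X' → ,
S → E
E → num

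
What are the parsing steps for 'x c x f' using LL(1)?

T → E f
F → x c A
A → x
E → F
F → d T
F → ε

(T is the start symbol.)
LL(1) parsing maintains a stack (initially the start symbol over $) and the input. At each step: if the stack top is a terminal, match it against the current input token; if it is a non-terminal N, replace it with the RHS of M[N, lookahead] (the unique production whose predict set contains the lookahead).

Stack is shown with the top on the left.

Stack      Input      Action
----------------------------
T $        x c x f $  output T → E f
E f $      x c x f $  output E → F
F f $      x c x f $  output F → x c A
x c A f $  x c x f $  match 'x'
c A f $    c x f $    match 'c'
A f $      x f $      output A → x
x f $      x f $      match 'x'
f $        f $        match 'f'
$          $          accept

The string is accepted.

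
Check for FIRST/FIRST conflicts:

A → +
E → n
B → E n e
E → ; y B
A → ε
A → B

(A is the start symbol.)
A FIRST/FIRST conflict occurs when two productions N → α and N → β for the same non-terminal have FIRST(α) ∩ FIRST(β) ≠ ∅ (with ε ∈ FIRST of a nullable right-hand side, so two nullable alternatives also conflict).

FIRST sets of the non-terminals at (or reachable through a nullable prefix from) the front of some alternative:
  FIRST(B) = { ';', 'n' }

Productions for A:
  A → +: FIRST = { '+' }
  A → ε: FIRST = { ε }
  A → B: FIRST = { ';', 'n' }
Productions for E:
  E → n: FIRST = { 'n' }
  E → ; y B: FIRST = { ';' }
B has only one production, so no FIRST/FIRST conflict is possible there.

All alternatives of each non-terminal have pairwise disjoint FIRST sets.

Answer: No FIRST/FIRST conflicts.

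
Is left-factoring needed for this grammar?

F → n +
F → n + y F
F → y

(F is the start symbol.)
Yes, F has productions with common prefix 'n +'

Left-factoring is needed when two productions for the same non-terminal
share a common prefix on the right-hand side.

Productions for F:
  F → n +
  F → n + y F
  F → y

Found common prefix 'n +' in productions for F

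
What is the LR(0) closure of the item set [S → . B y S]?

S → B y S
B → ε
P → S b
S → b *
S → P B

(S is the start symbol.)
Start with: [S → . B y S]
  [S → . B y S] has the dot before B: add [B → .]
No further items can be added.

CLOSURE = { [B → .], [S → . B y S] }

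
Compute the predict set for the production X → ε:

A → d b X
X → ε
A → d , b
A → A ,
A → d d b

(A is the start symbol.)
{ $, ',' }

PREDICT(X → ε) = (FIRST(RHS) \ {ε}) ∪ (FOLLOW(X) if ε ∈ FIRST(RHS), i.e. RHS ⇒* ε)
The right-hand side is ε (FIRST(ε) = { ε }), so the predict set is FOLLOW(X) = { $, ',' }
PREDICT(X → ε) = { $, ',' }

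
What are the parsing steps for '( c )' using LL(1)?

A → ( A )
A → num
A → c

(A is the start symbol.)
LL(1) parsing maintains a stack (initially the start symbol over $) and the input. At each step: if the stack top is a terminal, match it against the current input token; if it is a non-terminal N, replace it with the RHS of M[N, lookahead] (the unique production whose predict set contains the lookahead).

Stack is shown with the top on the left.

Stack    Input    Action
------------------------
A $      ( c ) $  output A → ( A )
( A ) $  ( c ) $  match '('
A ) $    c ) $    output A → c
c ) $    c ) $    match 'c'
) $      ) $      match ')'
$        $        accept

The string is accepted.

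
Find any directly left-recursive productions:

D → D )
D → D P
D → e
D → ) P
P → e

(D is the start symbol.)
Direct left recursion occurs when N → N α for some non-terminal N (the right-hand side begins with the left-hand side itself).

D → D ): LEFT RECURSIVE (starts with D)
D → D P: LEFT RECURSIVE (starts with D)
D → e: starts with e
D → ) P: starts with ')'
P → e: starts with e

The grammar has direct left recursion on: D.

Answer: Yes, D is left-recursive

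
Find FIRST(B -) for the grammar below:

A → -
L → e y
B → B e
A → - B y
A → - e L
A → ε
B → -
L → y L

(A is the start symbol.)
FIRST sets of the non-terminals involved (from the grammar, by fixed-point iteration):
  FIRST(B) = { '-' }

To compute FIRST(B -), process the symbols left to right:
Symbol B is a non-terminal. Add FIRST(B) \ {ε} = { '-' }
B is not nullable (ε ∉ FIRST(B)), so stop here.
FIRST(B -) = { '-' }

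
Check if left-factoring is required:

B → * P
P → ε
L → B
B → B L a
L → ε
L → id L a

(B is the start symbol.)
Left-factoring is needed when two productions for the same non-terminal
share a common prefix on the right-hand side.

Productions for B:
  B → * P
  B → B L a
Productions for L:
  L → B
  L → ε
  L → id L a

No common prefixes found.

Answer: No, left-factoring is not needed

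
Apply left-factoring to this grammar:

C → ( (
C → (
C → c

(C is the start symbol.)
C → ( C'
C' → (
C' → ε
C → c

Left-factoring transforms A → αβ₁ | αβ₂ into A → αA' and A' → β₁ | β₂
(α is the longest common prefix among the alternatives). Repeat until
no nonterminal has two alternatives with a common prefix.

Round 1: C has alternatives sharing prefix '('. Introduce C': C → ( C'
  Add: C' → (
  Add: C' → ε

No remaining common prefixes — done.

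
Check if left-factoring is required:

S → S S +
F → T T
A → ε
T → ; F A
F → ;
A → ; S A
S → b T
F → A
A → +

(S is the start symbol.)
Left-factoring is needed when two productions for the same non-terminal
share a common prefix on the right-hand side.

Productions for S:
  S → S S +
  S → b T
Productions for F:
  F → T T
  F → ;
  F → A
Productions for A:
  A → ε
  A → ; S A
  A → +

No common prefixes found.

Answer: No, left-factoring is not needed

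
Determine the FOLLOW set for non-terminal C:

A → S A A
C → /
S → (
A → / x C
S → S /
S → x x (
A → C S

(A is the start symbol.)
In A → / x C: C is at the end, add FOLLOW(A)
In A → C S: C is followed by S, add FIRST(S) \ {ε} = { '(', 'x' }

The FOLLOW sets referred to above (computed the same way, to a fixed point):
  FOLLOW(A) = { $, '(', '/', 'x' }

Taking the union: FOLLOW(C) = { $, '(', '/', 'x' }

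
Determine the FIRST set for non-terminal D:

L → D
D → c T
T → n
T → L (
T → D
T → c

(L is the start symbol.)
{ 'c' }

To compute FIRST(D), examine every production with D on the left-hand side, reading each right-hand side left to right until a non-nullable symbol is reached.

From D → c T:
  - c is a terminal: add 'c' and stop

Collecting: FIRST(D) = { 'c' }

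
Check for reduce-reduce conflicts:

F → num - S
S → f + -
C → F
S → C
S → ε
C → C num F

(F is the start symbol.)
No reduce-reduce conflicts

A reduce-reduce conflict occurs when an LR(0) state has two complete items [A → α .] and [B → β .] — both call for a reduction, and with no lookahead the parser cannot choose between them.

Augment with F' → F and build the canonical LR(0) collection (I0 = CLOSURE({[F' → . F]}), then GOTO on every symbol after a dot until no new states appear). It has 12 states:
  I0: { [F → . num - S], [F' → . F] }  — shift
  I1: { [F' → F .] }  — accept
  I2: { [F → num . - S] }  — shift
  I3: { [C → . C num F], [C → . F], [F → . num - S], [F → num - . S], [S → . C], [S → . f + -], [S → .] }  — shift, reduce
  I4: { [C → C . num F], [S → C .] }  — shift, reduce
  I5: { [C → F .] }  — reduce
  I6: { [F → num - S .] }  — reduce
  I7: { [S → f . + -] }  — shift
  I8: { [S → f + . -] }  — shift
  I9: { [S → f + - .] }  — reduce
  I10: { [C → C num . F], [F → . num - S] }  — shift
  I11: { [C → C num F .] }  — reduce

No state contains more than one complete item.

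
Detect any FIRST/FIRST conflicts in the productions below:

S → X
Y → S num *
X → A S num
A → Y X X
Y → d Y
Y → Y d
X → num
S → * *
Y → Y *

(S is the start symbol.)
Yes. S → X / S → '*' '*' on { '*' }; Y → S num '*' / Y → d Y on { 'd' }; Y → S num '*' / Y → Y d on { '*', 'd', 'num' }; Y → S num '*' / Y → Y '*' on { '*', 'd', 'num' }; Y → d Y / Y → Y d on { 'd' }; Y → d Y / Y → Y '*' on { 'd' }; Y → Y d / Y → Y '*' on { '*', 'd', 'num' }; X → A S num / X → num on { 'num' }

FIRST sets of the non-terminals at (or reachable through a nullable prefix from) the front of some alternative:
  FIRST(X) = { '*', 'd', 'num' }
  FIRST(S) = { '*', 'd', 'num' }
  FIRST(Y) = { '*', 'd', 'num' }
  FIRST(A) = { '*', 'd', 'num' }

Productions for S:
  S → X: FIRST = { '*', 'd', 'num' }
  S → * *: FIRST = { '*' }
Productions for Y:
  Y → S num *: FIRST = { '*', 'd', 'num' }
  Y → d Y: FIRST = { 'd' }
  Y → Y d: FIRST = { '*', 'd', 'num' }
  Y → Y *: FIRST = { '*', 'd', 'num' }
Productions for X:
  X → A S num: FIRST = { '*', 'd', 'num' }
  X → num: FIRST = { 'num' }
A has only one production, so no FIRST/FIRST conflict is possible there.

Conflict for S: S → X and S → * *
  Overlap: { '*' }
Conflict for Y: Y → S num * and Y → d Y
  Overlap: { 'd' }
Conflict for Y: Y → S num * and Y → Y d
  Overlap: { '*', 'd', 'num' }
Conflict for Y: Y → S num * and Y → Y *
  Overlap: { '*', 'd', 'num' }
Conflict for Y: Y → d Y and Y → Y d
  Overlap: { 'd' }
Conflict for Y: Y → d Y and Y → Y *
  Overlap: { 'd' }
Conflict for Y: Y → Y d and Y → Y *
  Overlap: { '*', 'd', 'num' }
Conflict for X: X → A S num and X → num
  Overlap: { 'num' }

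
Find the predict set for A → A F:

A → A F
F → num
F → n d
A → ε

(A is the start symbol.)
PREDICT(A → A F) = (FIRST(RHS) \ {ε}) ∪ (FOLLOW(A) if ε ∈ FIRST(RHS), i.e. RHS ⇒* ε)
FIRST(A) = { 'n', 'num', ε }
FIRST(F) = { 'n', 'num' }
FIRST(A F) = { 'n', 'num' }
ε ∉ FIRST(A F), so FOLLOW(A) is not added.
PREDICT(A → A F) = { 'n', 'num' }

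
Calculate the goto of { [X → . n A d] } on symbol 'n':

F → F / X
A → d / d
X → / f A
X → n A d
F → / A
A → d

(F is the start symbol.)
GOTO(I, 'n') = CLOSURE({ [A → αX.β] : [A → α.Xβ] ∈ I, X = 'n' })

Items with dot before 'n', with the dot advanced:
  [X → . n A d] → [X → n . A d]
Closure of the advanced items:
  [X → n . A d] has the dot before A: add [A → . d / d], [A → . d]

GOTO = { [A → . d / d], [A → . d], [X → n . A d] }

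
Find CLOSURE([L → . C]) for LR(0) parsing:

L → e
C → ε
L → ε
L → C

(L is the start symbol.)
{ [C → .], [L → . C] }

Start with: [L → . C]
  [L → . C] has the dot before C: add [C → .]
No further items can be added.

CLOSURE = { [C → .], [L → . C] }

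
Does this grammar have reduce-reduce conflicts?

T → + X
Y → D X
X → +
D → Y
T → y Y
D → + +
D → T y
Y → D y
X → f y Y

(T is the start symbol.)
Yes — I7: [D → Y .] vs [T → y Y .]; I14: [D → Y .] vs [X → f y Y .]; I15: [D → + + .] vs [X → + .]

A reduce-reduce conflict occurs when an LR(0) state has two complete items [A → α .] and [B → β .] — both call for a reduction, and with no lookahead the parser cannot choose between them.

Augment with T' → T and build the canonical LR(0) collection (I0 = CLOSURE({[T' → . T]}), then GOTO on every symbol after a dot until no new states appear). It has 17 states:
  I0: { [T → . + X], [T → . y Y], [T' → . T] }  — shift
  I1: { [T → + . X], [X → . +], [X → . f y Y] }  — shift
  I2: { [T' → T .] }  — accept
  I3: { [D → . + +], [D → . T y], [D → . Y], [T → . + X], [T → . y Y], [T → y . Y], [Y → . D X], [Y → . D y] }  — shift
  I4: { [D → + . +], [T → + . X], [X → . +], [X → . f y Y] }  — shift
  I5: { [X → . +], [X → . f y Y], [Y → D . X], [Y → D . y] }  — shift
  I6: { [D → T . y] }  — shift
  I7: { [D → Y .], [T → y Y .] }  — 2 reduces
  I8: { [D → T y .] }  — reduce
  I9: { [X → + .] }  — reduce
  I10: { [Y → D X .] }  — reduce
  I11: { [X → f . y Y] }  — shift
  I12: { [Y → D y .] }  — reduce
  I13: { [D → . + +], [D → . T y], [D → . Y], [T → . + X], [T → . y Y], [X → f y . Y], [Y → . D X], [Y → . D y] }  — shift
  I14: { [D → Y .], [X → f y Y .] }  — 2 reduces
  I15: { [D → + + .], [X → + .] }  — 2 reduces
  I16: { [T → + X .] }  — reduce

I7 contains complete items [D → Y .], [T → y Y .] — reduce-reduce conflict.
I14 contains complete items [D → Y .], [X → f y Y .] — reduce-reduce conflict.
I15 contains complete items [D → + + .], [X → + .] — reduce-reduce conflict.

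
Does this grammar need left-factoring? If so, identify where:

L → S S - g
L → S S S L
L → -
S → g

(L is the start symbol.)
Left-factoring is needed when two productions for the same non-terminal
share a common prefix on the right-hand side.

Productions for L:
  L → S S - g
  L → S S S L
  L → -

Found common prefix 'S S' in productions for L

Answer: Yes, L has productions with common prefix 'S S'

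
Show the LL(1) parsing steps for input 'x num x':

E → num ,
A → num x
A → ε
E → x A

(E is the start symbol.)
LL(1) parsing maintains a stack (initially the start symbol over $) and the input. At each step: if the stack top is a terminal, match it against the current input token; if it is a non-terminal N, replace it with the RHS of M[N, lookahead] (the unique production whose predict set contains the lookahead).

Stack is shown with the top on the left.

Stack    Input      Action
--------------------------
E $      x num x $  output E → x A
x A $    x num x $  match 'x'
A $      num x $    output A → num x
num x $  num x $    match 'num'
x $      x $        match 'x'
$        $          accept

The string is accepted.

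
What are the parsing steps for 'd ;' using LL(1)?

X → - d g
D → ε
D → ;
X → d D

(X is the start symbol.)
Stack is shown with the top on the left.

Stack  Input  Action
--------------------
X $    d ; $  output X → d D
d D $  d ; $  match 'd'
D $    ; $    output D → ;
; $    ; $    match ';'
$      $      accept

The string is accepted.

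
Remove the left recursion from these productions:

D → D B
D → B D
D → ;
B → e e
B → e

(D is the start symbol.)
D → B D D'
D → ; D'
D' → B D'
D' → ε
B → e e
B → e

D is directly left-recursive. The standard transformation for
  A → A α₁ | ... | A α_m | β₁ | ... | β_n
is
  A  → β₁ A' | ... | β_n A'
  A' → α₁ A' | ... | α_m A' | ε

D → B D becomes D → B D D'
D → ; becomes D → ; D'
D → D B becomes D' → B D'
Add D' → ε

Productions for other non-terminals are unchanged:
  B → e e
  B → e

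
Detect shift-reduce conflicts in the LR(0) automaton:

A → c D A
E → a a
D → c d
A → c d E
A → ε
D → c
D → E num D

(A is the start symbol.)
Yes — I0: [A → .] vs [A → . c D A]; I3: [A → .] vs [A → . c D A]; I6: [D → c .] vs [D → c . d]

Augment with A' → A and build the canonical LR(0) collection (I0 = CLOSURE({[A' → . A]}), then GOTO on every symbol after a dot until no new states appear). It has 14 states:
  I0: { [A → . c D A], [A → . c d E], [A → .], [A' → . A] }  — shift, reduce
  I1: { [A' → A .] }  — accept
  I2: { [A → c . D A], [A → c . d E], [D → . E num D], [D → . c d], [D → . c], [E → . a a] }  — shift
  I3: { [A → . c D A], [A → . c d E], [A → .], [A → c D . A] }  — shift, reduce
  I4: { [D → E . num D] }  — shift
  I5: { [E → a . a] }  — shift
  I6: { [D → c . d], [D → c .] }  — shift, reduce
  I7: { [A → c d . E], [E → . a a] }  — shift
  I8: { [A → c d E .] }  — reduce
  I9: { [D → c d .] }  — reduce
  I10: { [E → a a .] }  — reduce
  I11: { [D → . E num D], [D → . c d], [D → . c], [D → E num . D], [E → . a a] }  — shift
  I12: { [D → E num D .] }  — reduce
  I13: { [A → c D A .] }  — reduce

I0 contains reduce item [A → .] and shift items [A → . c D A], [A → . c d E] — shift-reduce conflict.
I3 contains reduce item [A → .] and shift items [A → . c D A], [A → . c d E] — shift-reduce conflict.
I6 contains reduce item [D → c .] and shift item [D → c . d] — shift-reduce conflict.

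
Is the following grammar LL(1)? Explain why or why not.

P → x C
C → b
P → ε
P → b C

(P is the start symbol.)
Yes, the grammar is LL(1).

A grammar is LL(1) if for each non-terminal N with multiple productions, the predict sets of those productions are pairwise disjoint, where PREDICT(N → α) = (FIRST(α) \ {ε}) ∪ (FOLLOW(N) if α ⇒* ε).

Relevant sets:
  FOLLOW(P) = { $ }

For P:
  PREDICT(P → x C) = { 'x' }
  PREDICT(P → ε) = { $ }
  PREDICT(P → b C) = { 'b' }
C has a single production, so nothing to check there.

All predict sets are disjoint. The grammar IS LL(1).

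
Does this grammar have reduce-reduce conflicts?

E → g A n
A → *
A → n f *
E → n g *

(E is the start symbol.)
No reduce-reduce conflicts

Augment with E' → E and build the canonical LR(0) collection (I0 = CLOSURE({[E' → . E]}), then GOTO on every symbol after a dot until no new states appear). It has 12 states:
  I0: { [E → . g A n], [E → . n g *], [E' → . E] }  — shift
  I1: { [E' → E .] }  — accept
  I2: { [A → . *], [A → . n f *], [E → g . A n] }  — shift
  I3: { [E → n . g *] }  — shift
  I4: { [E → n g . *] }  — shift
  I5: { [E → n g * .] }  — reduce
  I6: { [A → * .] }  — reduce
  I7: { [E → g A . n] }  — shift
  I8: { [A → n . f *] }  — shift
  I9: { [A → n f . *] }  — shift
  I10: { [A → n f * .] }  — reduce
  I11: { [E → g A n .] }  — reduce

No state contains more than one complete item.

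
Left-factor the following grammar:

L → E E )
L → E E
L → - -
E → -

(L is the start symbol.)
L → E E L'
L' → )
L' → ε
L → - -
E → -

Left-factoring transforms A → αβ₁ | αβ₂ into A → αA' and A' → β₁ | β₂
(α is the longest common prefix among the alternatives). Repeat until
no nonterminal has two alternatives with a common prefix.

Round 1: L has alternatives sharing prefix 'E E'. Introduce L': L → E E L'
  Add: L' → )
  Add: L' → ε

No remaining common prefixes — done.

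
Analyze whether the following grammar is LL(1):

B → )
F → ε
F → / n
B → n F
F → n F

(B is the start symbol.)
Yes, the grammar is LL(1).

Relevant sets:
  FOLLOW(F) = { $ }

For B:
  PREDICT(B → ')') = { ')' }
  PREDICT(B → n F) = { 'n' }
For F:
  PREDICT(F → ε) = { $ }
  PREDICT(F → '/' n) = { '/' }
  PREDICT(F → n F) = { 'n' }

All predict sets are disjoint. The grammar IS LL(1).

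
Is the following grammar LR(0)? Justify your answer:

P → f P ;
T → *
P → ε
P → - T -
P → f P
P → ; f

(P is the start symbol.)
No. Shift-reduce conflict between [P → .] and [P → . - T -]

A grammar is LR(0) if no state in the canonical LR(0) collection has:
  - both a shift item (dot before a terminal) and a complete item (shift-reduce conflict), or
  - two or more complete items (reduce-reduce conflict; the accept item [P' → P .] counts as a complete item here).

Augment with P' → P and build the canonical LR(0) collection (I0 = CLOSURE({[P' → . P]}), then GOTO on every symbol after a dot until no new states appear). It has 11 states:
  I0: { [P → . - T -], [P → . ; f], [P → . f P ;], [P → . f P], [P → .], [P' → . P] }  — shift, reduce
  I1: { [P → - . T -], [T → . *] }  — shift
  I2: { [P → ; . f] }  — shift
  I3: { [P' → P .] }  — accept
  I4: { [P → . - T -], [P → . ; f], [P → . f P ;], [P → . f P], [P → .], [P → f . P ;], [P → f . P] }  — shift, reduce
  I5: { [P → f P . ;], [P → f P .] }  — shift, reduce
  I6: { [P → f P ; .] }  — reduce
  I7: { [P → ; f .] }  — reduce
  I8: { [T → * .] }  — reduce
  I9: { [P → - T . -] }  — shift
  I10: { [P → - T - .] }  — reduce

Conflict in state I0:
  Shift-reduce conflict between [P → .] and [P → . - T -]
So the grammar is NOT LR(0).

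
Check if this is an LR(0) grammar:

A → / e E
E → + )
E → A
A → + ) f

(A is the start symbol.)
No. Shift-reduce conflict between [E → + ) .] and [A → + ) . f]

A grammar is LR(0) if no state in the canonical LR(0) collection has:
  - both a shift item (dot before a terminal) and a complete item (shift-reduce conflict), or
  - two or more complete items (reduce-reduce conflict; the accept item [A' → A .] counts as a complete item here).

Augment with A' → A and build the canonical LR(0) collection (I0 = CLOSURE({[A' → . A]}), then GOTO on every symbol after a dot until no new states appear). It has 11 states:
  I0: { [A → . + ) f], [A → . / e E], [A' → . A] }  — shift
  I1: { [A → + . ) f] }  — shift
  I2: { [A → / . e E] }  — shift
  I3: { [A' → A .] }  — accept
  I4: { [A → . + ) f], [A → . / e E], [A → / e . E], [E → . + )], [E → . A] }  — shift
  I5: { [A → + . ) f], [E → + . )] }  — shift
  I6: { [E → A .] }  — reduce
  I7: { [A → / e E .] }  — reduce
  I8: { [A → + ) . f], [E → + ) .] }  — shift, reduce
  I9: { [A → + ) f .] }  — reduce
  I10: { [A → + ) . f] }  — shift

Conflict in state I8:
  Shift-reduce conflict between [E → + ) .] and [A → + ) . f]
So the grammar is NOT LR(0).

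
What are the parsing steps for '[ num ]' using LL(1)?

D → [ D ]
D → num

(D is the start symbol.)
LL(1) parsing maintains a stack (initially the start symbol over $) and the input. At each step: if the stack top is a terminal, match it against the current input token; if it is a non-terminal N, replace it with the RHS of M[N, lookahead] (the unique production whose predict set contains the lookahead).

Stack is shown with the top on the left.

Stack    Input      Action
--------------------------
D $      [ num ] $  output D → [ D ]
[ D ] $  [ num ] $  match '['
D ] $    num ] $    output D → num
num ] $  num ] $    match 'num'
] $      ] $        match ']'
$        $          accept

The string is accepted.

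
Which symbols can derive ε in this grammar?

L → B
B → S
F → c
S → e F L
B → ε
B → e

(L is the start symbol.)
A non-terminal is nullable if it can derive ε (the empty string): either it has an ε-production, or it has a production whose right-hand side consists entirely of nullable non-terminals.

ε-productions: B → ε
So B is immediately nullable.
L → B: every symbol on the right is nullable, so L is nullable too.
No further non-terminal can be added: every production for the remaining non-terminals contains a terminal or a non-nullable non-terminal.
Nullable = { 'B', 'L' }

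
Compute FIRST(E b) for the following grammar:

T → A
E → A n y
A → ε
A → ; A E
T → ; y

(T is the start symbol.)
{ ';', 'n' }

FIRST sets of the non-terminals involved (from the grammar, by fixed-point iteration):
  FIRST(E) = { ';', 'n' }

To compute FIRST(E b), process the symbols left to right:
Symbol E is a non-terminal. Add FIRST(E) \ {ε} = { ';', 'n' }
E is not nullable (ε ∉ FIRST(E)), so stop here.
FIRST(E b) = { ';', 'n' }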